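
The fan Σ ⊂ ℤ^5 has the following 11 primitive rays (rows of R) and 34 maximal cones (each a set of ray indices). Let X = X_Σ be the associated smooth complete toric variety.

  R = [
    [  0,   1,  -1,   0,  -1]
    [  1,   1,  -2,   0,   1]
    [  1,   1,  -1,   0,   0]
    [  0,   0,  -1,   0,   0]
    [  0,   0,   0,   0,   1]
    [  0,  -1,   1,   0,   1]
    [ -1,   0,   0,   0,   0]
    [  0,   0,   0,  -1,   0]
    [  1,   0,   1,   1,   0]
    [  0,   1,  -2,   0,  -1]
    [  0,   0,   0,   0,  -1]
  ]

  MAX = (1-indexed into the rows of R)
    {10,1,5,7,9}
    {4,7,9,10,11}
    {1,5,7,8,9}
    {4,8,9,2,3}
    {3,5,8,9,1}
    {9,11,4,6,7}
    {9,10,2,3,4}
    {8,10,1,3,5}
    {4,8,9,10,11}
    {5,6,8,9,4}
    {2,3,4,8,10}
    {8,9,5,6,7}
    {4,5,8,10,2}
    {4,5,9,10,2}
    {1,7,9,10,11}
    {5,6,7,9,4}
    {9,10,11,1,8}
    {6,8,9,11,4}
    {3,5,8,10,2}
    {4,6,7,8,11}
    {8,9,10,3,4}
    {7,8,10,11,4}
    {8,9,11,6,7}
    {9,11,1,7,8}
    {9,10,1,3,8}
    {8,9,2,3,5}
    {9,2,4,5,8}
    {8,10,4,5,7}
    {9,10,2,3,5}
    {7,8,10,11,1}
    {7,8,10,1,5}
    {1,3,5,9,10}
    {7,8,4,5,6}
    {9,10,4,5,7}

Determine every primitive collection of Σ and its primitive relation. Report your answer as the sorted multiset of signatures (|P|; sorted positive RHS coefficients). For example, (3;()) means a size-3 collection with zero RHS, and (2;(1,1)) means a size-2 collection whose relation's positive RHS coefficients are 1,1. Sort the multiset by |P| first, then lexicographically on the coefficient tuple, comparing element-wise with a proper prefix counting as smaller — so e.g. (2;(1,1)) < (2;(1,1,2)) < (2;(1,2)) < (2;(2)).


16 minimal non-faces of Δ(Σ) (on 11 rays):

  P={1,6}:  v_{1} + v_{6} = 0  ⇒ sig = (2;())
  P={5,11}:  v_{5} + v_{11} = 0  ⇒ sig = (2;())
  P={1,4}:  v_{1} + v_{4} = v_{10}  ⇒ sig = (2;(1))
  P={6,10}:  v_{6} + v_{10} = v_{4}  ⇒ sig = (2;(1))
  P={2,11}:  v_{2} + v_{11} = v_{3} + v_{4}  ⇒ sig = (2;(1,1))
  P={3,7}:  v_{3} + v_{7} = v_{1} + v_{5}  ⇒ sig = (2;(1,1))
  P={1,2}:  v_{1} + v_{2} = v_{3} + v_{5} + v_{10}  ⇒ sig = (2;(1,1,1))
  P={3,11}:  v_{3} + v_{11} = v_{8} + v_{9} + v_{10}  ⇒ sig = (2;(1,1,1))
  P={3,6}:  v_{3} + v_{6} = v_{4} + v_{5} + v_{8} + v_{9}  ⇒ sig = (2;(1,1,1,1))
  P={2,6}:  v_{2} + v_{6} = 2·v_{4} + 2·v_{5} + v_{8} + v_{9}  ⇒ sig = (2;(1,1,2,2))
  P={2,7}:  v_{2} + v_{7} = 2·v_{5} + v_{10}  ⇒ sig = (2;(1,2))
  P={3,4,5}:  v_{3} + v_{4} + v_{5} = v_{2}  ⇒ sig = (3;(1))
  P={4,7,8,9}:  v_{4} + v_{7} + v_{8} + v_{9} = 0  ⇒ sig = (4;())
  P={5,8,9,10}:  v_{5} + v_{8} + v_{9} + v_{10} = v_{3}  ⇒ sig = (4;(1))
  P={7,8,9,10}:  v_{7} + v_{8} + v_{9} + v_{10} = v_{1}  ⇒ sig = (4;(1))
  P={2,8,9,10}:  v_{2} + v_{8} + v_{9} + v_{10} = 2·v_{3} + v_{4}  ⇒ sig = (4;(1,2))

Sorted signature multiset PRS(X):
    (2;())
    (2;())
    (2;(1))
    (2;(1))
    (2;(1,1))
    (2;(1,1))
    (2;(1,1,1))
    (2;(1,1,1))
    (2;(1,1,1,1))
    (2;(1,1,2,2))
    (2;(1,2))
    (3;(1))
    (4;())
    (4;(1))
    (4;(1))
    (4;(1,2))


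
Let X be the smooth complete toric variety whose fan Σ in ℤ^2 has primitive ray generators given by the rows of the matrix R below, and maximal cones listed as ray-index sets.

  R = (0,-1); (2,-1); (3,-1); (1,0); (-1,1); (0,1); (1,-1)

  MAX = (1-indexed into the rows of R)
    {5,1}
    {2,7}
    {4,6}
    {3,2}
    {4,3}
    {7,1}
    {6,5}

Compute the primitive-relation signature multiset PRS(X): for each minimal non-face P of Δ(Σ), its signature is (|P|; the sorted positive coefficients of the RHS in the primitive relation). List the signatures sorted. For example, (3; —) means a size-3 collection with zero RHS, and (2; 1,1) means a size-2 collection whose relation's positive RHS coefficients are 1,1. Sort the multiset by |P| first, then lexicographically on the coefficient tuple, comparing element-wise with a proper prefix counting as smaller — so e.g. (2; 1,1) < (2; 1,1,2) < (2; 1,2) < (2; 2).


Δ(Σ) — 7 vertices, 14 min non-faces:

  P={1,6}:  v_{1} + v_{6} = 0  so sig = (2; —)
  P={5,7}:  v_{5} + v_{7} = 0  so sig = (2; —)
  P={1,4}:  v_{1} + v_{4} = v_{7}  so sig = (2; 1)
  P={2,4}:  v_{2} + v_{4} = v_{3}  so sig = (2; 1)
  P={2,5}:  v_{2} + v_{5} = v_{4}  so sig = (2; 1)
  P={4,5}:  v_{4} + v_{5} = v_{6}  so sig = (2; 1)
  P={4,7}:  v_{4} + v_{7} = v_{2}  so sig = (2; 1)
  P={6,7}:  v_{6} + v_{7} = v_{4}  so sig = (2; 1)
  P={1,3}:  v_{1} + v_{3} = v_{2} + v_{7}  so sig = (2; 1,1)
  P={1,2}:  v_{1} + v_{2} = 2·v_{7}  so sig = (2; 2)
  P={2,6}:  v_{2} + v_{6} = 2·v_{4}  so sig = (2; 2)
  P={3,5}:  v_{3} + v_{5} = 2·v_{4}  so sig = (2; 2)
  P={3,7}:  v_{3} + v_{7} = 2·v_{2}  so sig = (2; 2)
  P={3,6}:  v_{3} + v_{6} = 3·v_{4}  so sig = (2; 3)

Sorted signature multiset PRS(X):
{ (2; —) ×2,  (2; 1) ×6,  (2; 1,1),  (2; 2) ×4,  (2; 3) }


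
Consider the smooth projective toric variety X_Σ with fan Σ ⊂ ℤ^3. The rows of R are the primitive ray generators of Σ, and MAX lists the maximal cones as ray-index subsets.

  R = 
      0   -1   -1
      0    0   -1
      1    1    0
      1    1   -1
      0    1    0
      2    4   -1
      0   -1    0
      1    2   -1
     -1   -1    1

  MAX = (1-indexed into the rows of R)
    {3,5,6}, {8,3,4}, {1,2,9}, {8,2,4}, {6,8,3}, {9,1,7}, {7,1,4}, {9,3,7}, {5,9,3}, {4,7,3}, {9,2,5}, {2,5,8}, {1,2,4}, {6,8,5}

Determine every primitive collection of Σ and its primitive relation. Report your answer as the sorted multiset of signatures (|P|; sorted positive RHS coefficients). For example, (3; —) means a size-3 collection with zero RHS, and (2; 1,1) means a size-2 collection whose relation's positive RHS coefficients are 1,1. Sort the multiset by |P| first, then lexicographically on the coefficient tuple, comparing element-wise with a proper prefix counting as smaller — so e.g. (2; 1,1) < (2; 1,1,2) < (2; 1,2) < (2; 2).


Minimal non-faces — 16 found among 9 rays, 14 max cones:

  P = {4,9}:  v_{4} + v_{9} = 0  ⇒ sig = (2; —)
  P = {5,7}:  v_{5} + v_{7} = 0  ⇒ sig = (2; —)
  P = {1,5}:  v_{1} + v_{5} = v_{2}  ⇒ sig = (2; 1)
  P = {2,3}:  v_{2} + v_{3} = v_{4}  ⇒ sig = (2; 1)
  P = {2,7}:  v_{2} + v_{7} = v_{1}  ⇒ sig = (2; 1)
  P = {4,5}:  v_{4} + v_{5} = v_{8}  ⇒ sig = (2; 1)
  P = {7,8}:  v_{7} + v_{8} = v_{4}  ⇒ sig = (2; 1)
  P = {8,9}:  v_{8} + v_{9} = v_{5}  ⇒ sig = (2; 1)
  P = {1,3}:  v_{1} + v_{3} = v_{4} + v_{7}  ⇒ sig = (2; 1,1)
  P = {1,6}:  v_{1} + v_{6} = v_{4} + v_{8}  ⇒ sig = (2; 1,1)
  P = {1,8}:  v_{1} + v_{8} = v_{2} + v_{4}  ⇒ sig = (2; 1,1)
  P = {6,7}:  v_{6} + v_{7} = v_{3} + v_{8}  ⇒ sig = (2; 1,1)
  P = {4,6}:  v_{4} + v_{6} = v_{3} + 2·v_{8}  ⇒ sig = (2; 1,2)
  P = {6,9}:  v_{6} + v_{9} = v_{3} + 2·v_{5}  ⇒ sig = (2; 1,2)
  P = {2,6}:  v_{2} + v_{6} = 2·v_{8}  ⇒ sig = (2; 2)
  P = {3,5,8}:  v_{3} + v_{5} + v_{8} = v_{6}  ⇒ sig = (3; 1)

Signatures (|P|; sorted positive RHS coefficients), sorted:
[(2; —), (2; —), (2; 1), (2; 1), (2; 1), (2; 1), (2; 1), (2; 1), (2; 1,1), (2; 1,1), (2; 1,1), (2; 1,1), (2; 1,2), (2; 1,2), (2; 2), (3; 1)]


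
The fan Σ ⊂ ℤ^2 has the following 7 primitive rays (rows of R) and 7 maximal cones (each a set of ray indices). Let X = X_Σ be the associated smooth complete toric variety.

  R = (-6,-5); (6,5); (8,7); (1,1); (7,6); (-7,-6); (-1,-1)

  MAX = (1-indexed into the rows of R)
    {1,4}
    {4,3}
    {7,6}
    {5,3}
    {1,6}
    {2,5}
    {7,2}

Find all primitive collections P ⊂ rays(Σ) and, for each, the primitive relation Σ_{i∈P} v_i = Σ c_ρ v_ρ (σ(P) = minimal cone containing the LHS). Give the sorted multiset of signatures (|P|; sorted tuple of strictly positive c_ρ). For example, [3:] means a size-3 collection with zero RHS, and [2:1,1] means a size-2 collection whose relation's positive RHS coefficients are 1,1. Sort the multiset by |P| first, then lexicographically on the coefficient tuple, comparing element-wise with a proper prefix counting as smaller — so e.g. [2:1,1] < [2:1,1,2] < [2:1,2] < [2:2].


Primitive collections (14):

  • {1,2}:  v_{1} + v_{2} = 0  so sig = [2:]
  • {4,7}:  v_{4} + v_{7} = 0  so sig = [2:]
  • {5,6}:  v_{5} + v_{6} = 0  so sig = [2:]
  • {1,5}:  v_{1} + v_{5} = v_{4}  so sig = [2:1]
  • {1,7}:  v_{1} + v_{7} = v_{6}  so sig = [2:1]
  • {2,4}:  v_{2} + v_{4} = v_{5}  so sig = [2:1]
  • {2,6}:  v_{2} + v_{6} = v_{7}  so sig = [2:1]
  • {3,6}:  v_{3} + v_{6} = v_{4}  so sig = [2:1]
  • {3,7}:  v_{3} + v_{7} = v_{5}  so sig = [2:1]
  • {4,5}:  v_{4} + v_{5} = v_{3}  so sig = [2:1]
  • {4,6}:  v_{4} + v_{6} = v_{1}  so sig = [2:1]
  • {5,7}:  v_{5} + v_{7} = v_{2}  so sig = [2:1]
  • {1,3}:  v_{1} + v_{3} = 2·v_{4}  so sig = [2:2]
  • {2,3}:  v_{2} + v_{3} = 2·v_{5}  so sig = [2:2]

Signatures (|P|; sorted positive RHS coefficients), sorted:
[[2:], [2:], [2:], [2:1], [2:1], [2:1], [2:1], [2:1], [2:1], [2:1], [2:1], [2:1], [2:2], [2:2]]


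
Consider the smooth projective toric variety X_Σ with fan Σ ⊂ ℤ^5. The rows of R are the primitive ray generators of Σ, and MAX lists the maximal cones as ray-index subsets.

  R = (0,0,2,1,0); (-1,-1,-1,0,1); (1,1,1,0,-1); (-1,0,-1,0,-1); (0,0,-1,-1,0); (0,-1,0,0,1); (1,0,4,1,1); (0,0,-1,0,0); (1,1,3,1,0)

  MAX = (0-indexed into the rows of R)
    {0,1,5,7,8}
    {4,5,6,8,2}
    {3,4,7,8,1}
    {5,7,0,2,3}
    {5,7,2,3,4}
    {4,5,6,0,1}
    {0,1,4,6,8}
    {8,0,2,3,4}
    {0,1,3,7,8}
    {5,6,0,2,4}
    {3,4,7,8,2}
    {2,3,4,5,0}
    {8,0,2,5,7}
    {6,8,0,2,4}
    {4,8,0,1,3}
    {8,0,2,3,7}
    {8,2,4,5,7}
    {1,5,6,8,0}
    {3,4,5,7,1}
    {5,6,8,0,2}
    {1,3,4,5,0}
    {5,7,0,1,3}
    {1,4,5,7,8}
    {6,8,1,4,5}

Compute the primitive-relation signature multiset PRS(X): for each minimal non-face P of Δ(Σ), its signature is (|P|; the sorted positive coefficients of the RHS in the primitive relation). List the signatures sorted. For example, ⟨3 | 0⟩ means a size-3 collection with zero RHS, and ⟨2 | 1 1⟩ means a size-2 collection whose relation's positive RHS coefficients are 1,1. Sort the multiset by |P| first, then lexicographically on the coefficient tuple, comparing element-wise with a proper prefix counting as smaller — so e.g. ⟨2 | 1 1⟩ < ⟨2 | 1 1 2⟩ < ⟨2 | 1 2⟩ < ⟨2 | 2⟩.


Δ(Σ) — 9 vertices, 6 min non-faces:

  P={1,2}:  v_{1} + v_{2} = 0  →  sig = ⟨2 | 0⟩
  P={6,7}:  v_{6} + v_{7} = v_{5} + v_{8}  →  sig = ⟨2 | 1 1⟩
  P={3,6}:  v_{3} + v_{6} = 2·v_{0} + v_{4}  →  sig = ⟨2 | 1 2⟩
  P={0,4,7}:  v_{0} + v_{4} + v_{7} = 0  →  sig = ⟨3 | 0⟩
  P={3,5,8}:  v_{3} + v_{5} + v_{8} = v_{0}  →  sig = ⟨3 | 1⟩
  P={0,4,5,8}:  v_{0} + v_{4} + v_{5} + v_{8} = v_{6}  →  sig = ⟨4 | 1⟩

Sorted signature multiset PRS(X):
{ ⟨2 | 0⟩,  ⟨2 | 1 1⟩,  ⟨2 | 1 2⟩,  ⟨3 | 0⟩,  ⟨3 | 1⟩,  ⟨4 | 1⟩ }


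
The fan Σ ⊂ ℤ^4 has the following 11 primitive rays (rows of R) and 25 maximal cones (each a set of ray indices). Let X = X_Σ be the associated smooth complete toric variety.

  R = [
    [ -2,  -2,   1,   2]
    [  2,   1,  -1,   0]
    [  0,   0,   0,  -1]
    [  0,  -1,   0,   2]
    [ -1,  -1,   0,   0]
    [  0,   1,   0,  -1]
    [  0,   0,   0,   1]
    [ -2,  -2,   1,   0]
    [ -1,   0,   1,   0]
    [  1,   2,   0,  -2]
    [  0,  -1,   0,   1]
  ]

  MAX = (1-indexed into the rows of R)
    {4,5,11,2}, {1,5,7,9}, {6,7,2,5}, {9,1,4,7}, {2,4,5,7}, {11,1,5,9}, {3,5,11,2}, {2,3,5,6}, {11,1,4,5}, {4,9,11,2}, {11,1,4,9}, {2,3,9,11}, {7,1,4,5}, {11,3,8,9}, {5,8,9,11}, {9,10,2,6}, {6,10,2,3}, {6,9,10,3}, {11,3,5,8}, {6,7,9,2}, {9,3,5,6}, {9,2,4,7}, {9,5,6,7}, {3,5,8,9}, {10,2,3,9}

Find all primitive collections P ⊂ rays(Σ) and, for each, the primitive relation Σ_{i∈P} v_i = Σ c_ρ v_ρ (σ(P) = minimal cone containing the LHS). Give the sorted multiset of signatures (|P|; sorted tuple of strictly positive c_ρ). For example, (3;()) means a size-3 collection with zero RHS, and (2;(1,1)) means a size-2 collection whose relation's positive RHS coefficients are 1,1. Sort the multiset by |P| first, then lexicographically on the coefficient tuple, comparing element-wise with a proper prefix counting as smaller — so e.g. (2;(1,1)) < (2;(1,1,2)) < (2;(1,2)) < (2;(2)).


23 collections generate NE(X_Σ); each relation:

  P={3,7}:  v_{3} + v_{7} = 0  ⟹  sig = (2;())
  P={6,11}:  v_{6} + v_{11} = 0  ⟹  sig = (2;())
  P={1,2}:  v_{1} + v_{2} = v_{4}  ⟹  sig = (2;(1))
  P={1,10}:  v_{1} + v_{10} = v_{9}  ⟹  sig = (2;(1))
  P={3,4}:  v_{3} + v_{4} = v_{11}  ⟹  sig = (2;(1))
  P={4,6}:  v_{4} + v_{6} = v_{7}  ⟹  sig = (2;(1))
  P={7,11}:  v_{7} + v_{11} = v_{4}  ⟹  sig = (2;(1))
  P={2,8}:  v_{2} + v_{8} = v_{3} + v_{11}  ⟹  sig = (2;(1,1))
  P={4,10}:  v_{4} + v_{10} = v_{2} + v_{9}  ⟹  sig = (2;(1,1))
  P={5,10}:  v_{5} + v_{10} = v_{3} + v_{6}  ⟹  sig = (2;(1,1))
  P={1,3}:  v_{1} + v_{3} = v_{5} + v_{9} + v_{11}  ⟹  sig = (2;(1,1,1))
  P={1,6}:  v_{1} + v_{6} = v_{5} + v_{7} + v_{9}  ⟹  sig = (2;(1,1,1))
  P={6,8}:  v_{6} + v_{8} = v_{3} + v_{5} + v_{9}  ⟹  sig = (2;(1,1,1))
  P={7,8}:  v_{7} + v_{8} = v_{5} + v_{9} + v_{11}  ⟹  sig = (2;(1,1,1))
  P={7,10}:  v_{7} + v_{10} = v_{2} + v_{6} + v_{9}  ⟹  sig = (2;(1,1,1))
  P={10,11}:  v_{10} + v_{11} = v_{2} + v_{3} + v_{9}  ⟹  sig = (2;(1,1,1))
  P={4,8}:  v_{4} + v_{8} = v_{5} + v_{9} + 2·v_{11}  ⟹  sig = (2;(1,1,2))
  P={8,10}:  v_{8} + v_{10} = 2·v_{3} + v_{9}  ⟹  sig = (2;(1,2))
  P={1,8}:  v_{1} + v_{8} = 2·v_{5} + 2·v_{9} + 2·v_{11}  ⟹  sig = (2;(2,2,2))
  P={2,5,9}:  v_{2} + v_{5} + v_{9} = 0  ⟹  sig = (3;())
  P={4,5,9}:  v_{4} + v_{5} + v_{9} = v_{1}  ⟹  sig = (3;(1))
  P={2,3,6,9}:  v_{2} + v_{3} + v_{6} + v_{9} = v_{10}  ⟹  sig = (4;(1))
  P={3,5,9,11}:  v_{3} + v_{5} + v_{9} + v_{11} = v_{8}  ⟹  sig = (4;(1))

Signatures (|P|; sorted positive RHS coefficients), sorted:
    (2;())
    (2;())
    (2;(1))
    (2;(1))
    (2;(1))
    (2;(1))
    (2;(1))
    (2;(1,1))
    (2;(1,1))
    (2;(1,1))
    (2;(1,1,1))
    (2;(1,1,1))
    (2;(1,1,1))
    (2;(1,1,1))
    (2;(1,1,1))
    (2;(1,1,1))
    (2;(1,1,2))
    (2;(1,2))
    (2;(2,2,2))
    (3;())
    (3;(1))
    (4;(1))
    (4;(1))


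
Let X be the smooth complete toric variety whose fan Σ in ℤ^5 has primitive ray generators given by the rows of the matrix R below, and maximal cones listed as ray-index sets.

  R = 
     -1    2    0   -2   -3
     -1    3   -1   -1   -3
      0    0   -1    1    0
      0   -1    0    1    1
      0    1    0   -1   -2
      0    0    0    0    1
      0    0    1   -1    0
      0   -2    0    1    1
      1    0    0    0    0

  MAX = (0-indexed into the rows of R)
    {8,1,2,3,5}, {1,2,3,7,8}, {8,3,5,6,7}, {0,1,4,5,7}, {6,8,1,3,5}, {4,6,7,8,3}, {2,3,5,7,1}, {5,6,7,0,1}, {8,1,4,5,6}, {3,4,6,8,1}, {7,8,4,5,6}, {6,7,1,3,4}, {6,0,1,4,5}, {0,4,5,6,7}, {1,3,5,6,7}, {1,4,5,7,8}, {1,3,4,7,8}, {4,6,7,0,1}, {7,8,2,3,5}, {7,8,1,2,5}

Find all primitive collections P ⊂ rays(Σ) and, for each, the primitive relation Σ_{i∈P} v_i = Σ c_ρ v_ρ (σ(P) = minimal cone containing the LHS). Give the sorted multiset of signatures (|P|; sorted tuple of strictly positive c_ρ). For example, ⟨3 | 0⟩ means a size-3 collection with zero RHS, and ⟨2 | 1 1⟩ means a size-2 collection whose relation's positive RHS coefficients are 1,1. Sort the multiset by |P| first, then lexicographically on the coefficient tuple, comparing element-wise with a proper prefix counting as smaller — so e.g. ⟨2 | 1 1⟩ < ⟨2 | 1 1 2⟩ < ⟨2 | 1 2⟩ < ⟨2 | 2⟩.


Minimal non-faces — 9 found among 9 rays, 20 max cones:

  • {2,6}:  v_{2} + v_{6} = 0  so sig = ⟨2 | 0⟩
  • {0,3}:  v_{0} + v_{3} = v_{1} + v_{6} + v_{7}  so sig = ⟨2 | 1 1 1⟩
  • {2,4}:  v_{2} + v_{4} = v_{1} + v_{7} + v_{8}  so sig = ⟨2 | 1 1 1⟩
  • {0,2}:  v_{0} + v_{2} = v_{1} + v_{4} + v_{5} + v_{7}  so sig = ⟨2 | 1 1 1 1⟩
  • {0,8}:  v_{0} + v_{8} = 2·v_{4} + v_{5}  so sig = ⟨2 | 1 2⟩
  • {3,4,5}:  v_{3} + v_{4} + v_{5} = 0  so sig = ⟨3 | 0⟩
  • {1,6,7,8}:  v_{1} + v_{6} + v_{7} + v_{8} = v_{4}  so sig = ⟨4 | 1⟩
  • {1,3,5,7,8}:  v_{1} + v_{3} + v_{5} + v_{7} + v_{8} = v_{2}  so sig = ⟨5 | 1⟩
  • {1,4,5,6,7}:  v_{1} + v_{4} + v_{5} + v_{6} + v_{7} = v_{0}  so sig = ⟨5 | 1⟩

Signatures (|P|; sorted positive RHS coefficients), sorted:
{ ⟨2 | 0⟩,  ⟨2 | 1 1 1⟩ ×2,  ⟨2 | 1 1 1 1⟩,  ⟨2 | 1 2⟩,  ⟨3 | 0⟩,  ⟨4 | 1⟩,  ⟨5 | 1⟩ ×2 }


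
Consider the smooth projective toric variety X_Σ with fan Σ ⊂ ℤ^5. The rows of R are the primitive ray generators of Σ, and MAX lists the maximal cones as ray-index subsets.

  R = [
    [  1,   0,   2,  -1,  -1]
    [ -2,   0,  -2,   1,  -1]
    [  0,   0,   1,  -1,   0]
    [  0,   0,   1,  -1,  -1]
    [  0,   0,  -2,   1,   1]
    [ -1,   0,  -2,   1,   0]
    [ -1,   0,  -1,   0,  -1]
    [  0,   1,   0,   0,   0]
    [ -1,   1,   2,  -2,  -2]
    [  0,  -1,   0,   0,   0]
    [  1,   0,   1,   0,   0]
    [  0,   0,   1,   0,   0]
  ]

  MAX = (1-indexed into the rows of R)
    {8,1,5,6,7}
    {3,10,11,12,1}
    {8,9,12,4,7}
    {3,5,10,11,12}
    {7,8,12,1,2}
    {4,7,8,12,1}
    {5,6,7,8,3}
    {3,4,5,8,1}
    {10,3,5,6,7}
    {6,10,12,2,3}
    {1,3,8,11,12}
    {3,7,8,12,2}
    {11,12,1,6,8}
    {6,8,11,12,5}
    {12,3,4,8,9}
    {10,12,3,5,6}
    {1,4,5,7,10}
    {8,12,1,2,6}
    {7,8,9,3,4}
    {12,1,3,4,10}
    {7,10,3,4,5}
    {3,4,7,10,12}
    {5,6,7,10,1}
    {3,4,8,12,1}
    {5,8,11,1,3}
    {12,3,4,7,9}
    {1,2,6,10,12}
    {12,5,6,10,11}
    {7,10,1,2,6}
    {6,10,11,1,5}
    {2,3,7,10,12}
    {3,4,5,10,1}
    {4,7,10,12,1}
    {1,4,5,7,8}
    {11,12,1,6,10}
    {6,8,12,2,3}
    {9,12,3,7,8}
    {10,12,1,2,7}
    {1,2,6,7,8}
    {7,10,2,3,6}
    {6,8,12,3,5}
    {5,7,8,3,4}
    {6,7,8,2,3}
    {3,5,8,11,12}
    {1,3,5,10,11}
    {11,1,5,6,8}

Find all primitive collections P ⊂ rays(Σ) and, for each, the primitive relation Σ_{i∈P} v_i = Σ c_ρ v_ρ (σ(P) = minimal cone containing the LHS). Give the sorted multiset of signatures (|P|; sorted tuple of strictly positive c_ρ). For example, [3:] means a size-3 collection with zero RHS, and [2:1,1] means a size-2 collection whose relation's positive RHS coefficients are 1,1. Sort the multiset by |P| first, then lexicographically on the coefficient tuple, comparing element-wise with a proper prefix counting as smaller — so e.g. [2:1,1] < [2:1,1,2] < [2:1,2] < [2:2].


Primitive collections (22):

  P = {8,10}:  v_{8} + v_{10} = 0  →  sig = [2:]
  P = {4,6}:  v_{4} + v_{6} = v_{7}  →  sig = [2:1]
  P = {4,11}:  v_{4} + v_{11} = v_{1}  →  sig = [2:1]
  P = {7,11}:  v_{7} + v_{11} = v_{1} + v_{6}  →  sig = [2:1,1]
  P = {5,9}:  v_{5} + v_{9} = v_{3} + v_{7} + v_{8}  →  sig = [2:1,1,1]
  P = {9,10}:  v_{9} + v_{10} = v_{3} + v_{4} + v_{7} + v_{12}  →  sig = [2:1,1,1,1]
  P = {6,9}:  v_{6} + v_{9} = v_{3} + 2·v_{7} + v_{8} + v_{12}  →  sig = [2:1,1,1,2]
  P = {2,11}:  v_{2} + v_{11} = v_{1} + 2·v_{6} + v_{12}  →  sig = [2:1,1,2]
  P = {9,11}:  v_{9} + v_{11} = 2·v_{4} + v_{8} + v_{12}  →  sig = [2:1,1,2]
  P = {2,9}:  v_{2} + v_{9} = v_{3} + 3·v_{7} + v_{8} + 2·v_{12}  →  sig = [2:1,1,2,3]
  P = {1,9}:  v_{1} + v_{9} = 3·v_{4} + v_{8} + v_{12}  →  sig = [2:1,1,3]
  P = {2,4}:  v_{2} + v_{4} = 2·v_{7} + v_{12}  →  sig = [2:1,2]
  P = {2,5}:  v_{2} + v_{5} = 2·v_{6}  →  sig = [2:2]
  P = {3,6,11}:  v_{3} + v_{6} + v_{11} = 0  →  sig = [3:]
  P = {4,5,12}:  v_{4} + v_{5} + v_{12} = 0  →  sig = [3:]
  P = {1,3,6}:  v_{1} + v_{3} + v_{6} = v_{4}  →  sig = [3:1]
  P = {1,5,12}:  v_{1} + v_{5} + v_{12} = v_{11}  →  sig = [3:1]
  P = {5,7,12}:  v_{5} + v_{7} + v_{12} = v_{6}  →  sig = [3:1]
  P = {6,7,12}:  v_{6} + v_{7} + v_{12} = v_{2}  →  sig = [3:1]
  P = {1,2,3}:  v_{1} + v_{2} + v_{3} = v_{4} + v_{7} + v_{12}  →  sig = [3:1,1,1]
  P = {1,3,7}:  v_{1} + v_{3} + v_{7} = 2·v_{4}  →  sig = [3:2]
  P = {3,4,7,8,12}:  v_{3} + v_{4} + v_{7} + v_{8} + v_{12} = v_{9}  →  sig = [5:1]

Hence PRS(X_Σ) =
[[2:], [2:1], [2:1], [2:1,1], [2:1,1,1], [2:1,1,1,1], [2:1,1,1,2], [2:1,1,2], [2:1,1,2], [2:1,1,2,3], [2:1,1,3], [2:1,2], [2:2], [3:], [3:], [3:1], [3:1], [3:1], [3:1], [3:1,1,1], [3:2], [5:1]]


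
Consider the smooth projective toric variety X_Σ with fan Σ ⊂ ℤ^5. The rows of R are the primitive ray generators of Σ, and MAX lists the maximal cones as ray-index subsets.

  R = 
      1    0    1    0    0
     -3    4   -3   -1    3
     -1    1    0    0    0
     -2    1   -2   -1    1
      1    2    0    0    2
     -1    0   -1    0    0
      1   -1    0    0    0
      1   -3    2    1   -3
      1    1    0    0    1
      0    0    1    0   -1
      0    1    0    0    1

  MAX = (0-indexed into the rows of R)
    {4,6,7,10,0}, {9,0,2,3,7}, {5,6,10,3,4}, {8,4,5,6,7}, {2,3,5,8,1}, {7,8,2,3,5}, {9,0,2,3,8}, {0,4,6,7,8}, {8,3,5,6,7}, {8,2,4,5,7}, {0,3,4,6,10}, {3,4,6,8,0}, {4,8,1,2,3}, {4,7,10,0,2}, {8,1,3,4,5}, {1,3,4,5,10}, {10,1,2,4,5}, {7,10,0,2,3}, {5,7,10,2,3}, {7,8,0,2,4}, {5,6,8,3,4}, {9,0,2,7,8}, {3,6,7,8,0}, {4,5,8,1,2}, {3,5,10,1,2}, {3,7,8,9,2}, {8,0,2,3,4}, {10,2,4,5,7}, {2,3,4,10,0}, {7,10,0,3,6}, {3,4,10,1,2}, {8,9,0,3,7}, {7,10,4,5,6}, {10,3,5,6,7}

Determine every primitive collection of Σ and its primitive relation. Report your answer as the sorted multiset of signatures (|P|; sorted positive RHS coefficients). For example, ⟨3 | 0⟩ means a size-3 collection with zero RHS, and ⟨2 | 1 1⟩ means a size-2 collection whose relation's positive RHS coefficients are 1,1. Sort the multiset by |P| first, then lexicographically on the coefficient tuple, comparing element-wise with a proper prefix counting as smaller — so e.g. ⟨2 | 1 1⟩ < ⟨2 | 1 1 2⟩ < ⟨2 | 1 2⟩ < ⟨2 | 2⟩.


The 14 primitive collections of Σ (r=11, n=5):

  • {0,5}:  v_{0} + v_{5} = 0 ; sig = ⟨2 | 0⟩
  • {2,6}:  v_{2} + v_{6} = 0 ; sig = ⟨2 | 0⟩
  • {8,10}:  v_{8} + v_{10} = v_{4} ; sig = ⟨2 | 1⟩
  • {1,7}:  v_{1} + v_{7} = v_{2} + v_{5} ; sig = ⟨2 | 1 1⟩
  • {9,10}:  v_{9} + v_{10} = v_{0} + v_{2} ; sig = ⟨2 | 1 1⟩
  • {0,1}:  v_{0} + v_{1} = v_{2} + v_{3} + v_{4} ; sig = ⟨2 | 1 1 1⟩
  • {1,6}:  v_{1} + v_{6} = v_{3} + v_{4} + v_{5} ; sig = ⟨2 | 1 1 1⟩
  • {4,9}:  v_{4} + v_{9} = v_{0} + v_{2} + v_{8} ; sig = ⟨2 | 1 1 1⟩
  • {5,9}:  v_{5} + v_{9} = v_{2} + v_{3} + v_{7} + v_{8} ; sig = ⟨2 | 1 1 1 1⟩
  • {6,9}:  v_{6} + v_{9} = v_{0} + v_{3} + v_{7} + v_{8} ; sig = ⟨2 | 1 1 1 1⟩
  • {1,9}:  v_{1} + v_{9} = 2·v_{2} + v_{3} + v_{8} ; sig = ⟨2 | 1 1 2⟩
  • {3,4,7}:  v_{3} + v_{4} + v_{7} = 0 ; sig = ⟨3 | 0⟩
  • {2,3,4,5}:  v_{2} + v_{3} + v_{4} + v_{5} = v_{1} ; sig = ⟨4 | 1⟩
  • {0,2,3,7,8}:  v_{0} + v_{2} + v_{3} + v_{7} + v_{8} = v_{9} ; sig = ⟨5 | 1⟩

Sorted signature multiset PRS(X):
[⟨2 | 0⟩, ⟨2 | 0⟩, ⟨2 | 1⟩, ⟨2 | 1 1⟩, ⟨2 | 1 1⟩, ⟨2 | 1 1 1⟩, ⟨2 | 1 1 1⟩, ⟨2 | 1 1 1⟩, ⟨2 | 1 1 1 1⟩, ⟨2 | 1 1 1 1⟩, ⟨2 | 1 1 2⟩, ⟨3 | 0⟩, ⟨4 | 1⟩, ⟨5 | 1⟩]


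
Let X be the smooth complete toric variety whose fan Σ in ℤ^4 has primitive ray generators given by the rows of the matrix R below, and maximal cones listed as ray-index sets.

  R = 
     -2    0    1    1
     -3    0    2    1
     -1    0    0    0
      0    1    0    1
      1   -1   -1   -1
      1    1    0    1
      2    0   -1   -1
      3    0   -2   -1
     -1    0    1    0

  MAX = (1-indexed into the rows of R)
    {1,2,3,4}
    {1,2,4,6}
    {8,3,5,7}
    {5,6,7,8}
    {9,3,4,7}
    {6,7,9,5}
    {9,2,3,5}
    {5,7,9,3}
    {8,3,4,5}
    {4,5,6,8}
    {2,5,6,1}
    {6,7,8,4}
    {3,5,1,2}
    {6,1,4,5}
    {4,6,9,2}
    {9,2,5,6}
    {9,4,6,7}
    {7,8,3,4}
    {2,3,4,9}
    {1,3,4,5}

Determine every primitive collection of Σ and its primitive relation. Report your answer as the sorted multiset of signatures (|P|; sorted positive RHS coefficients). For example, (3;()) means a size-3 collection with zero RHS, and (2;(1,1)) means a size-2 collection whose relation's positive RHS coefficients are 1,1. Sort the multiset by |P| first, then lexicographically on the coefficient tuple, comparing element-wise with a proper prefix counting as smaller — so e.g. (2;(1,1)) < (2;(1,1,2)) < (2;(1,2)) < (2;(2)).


Δ(Σ) — 9 vertices, 10 min non-faces:

  P = {1,7}:  v_{1} + v_{7} = 0  →  sig = (2;())
  P = {2,8}:  v_{2} + v_{8} = 0  →  sig = (2;())
  P = {1,9}:  v_{1} + v_{9} = v_{2}  →  sig = (2;(1))
  P = {2,7}:  v_{2} + v_{7} = v_{9}  →  sig = (2;(1))
  P = {3,6}:  v_{3} + v_{6} = v_{4}  →  sig = (2;(1))
  P = {8,9}:  v_{8} + v_{9} = v_{7}  →  sig = (2;(1))
  P = {1,8}:  v_{1} + v_{8} = v_{4} + v_{5}  →  sig = (2;(1,1))
  P = {4,5,9}:  v_{4} + v_{5} + v_{9} = 0  →  sig = (3;())
  P = {2,4,5}:  v_{2} + v_{4} + v_{5} = v_{1}  →  sig = (3;(1))
  P = {4,5,7}:  v_{4} + v_{5} + v_{7} = v_{8}  →  sig = (3;(1))

Sorted signature multiset PRS(X):
[(2;()), (2;()), (2;(1)), (2;(1)), (2;(1)), (2;(1)), (2;(1,1)), (3;()), (3;(1)), (3;(1))]


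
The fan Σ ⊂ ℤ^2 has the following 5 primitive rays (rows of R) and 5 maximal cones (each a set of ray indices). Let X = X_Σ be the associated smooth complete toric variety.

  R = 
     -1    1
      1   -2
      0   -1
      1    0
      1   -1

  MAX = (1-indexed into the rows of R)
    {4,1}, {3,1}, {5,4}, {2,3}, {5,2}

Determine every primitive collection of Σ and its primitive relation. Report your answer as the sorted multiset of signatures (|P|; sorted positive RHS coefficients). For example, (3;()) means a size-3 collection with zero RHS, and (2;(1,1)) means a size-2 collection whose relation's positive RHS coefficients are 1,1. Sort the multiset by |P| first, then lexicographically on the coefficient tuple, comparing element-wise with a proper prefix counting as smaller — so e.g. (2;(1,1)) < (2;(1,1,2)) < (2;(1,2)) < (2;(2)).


Minimal non-faces — 5 found among 5 rays, 5 max cones:

  P = {1,5}:  v_{1} + v_{5} = 0  so sig = (2;())
  P = {1,2}:  v_{1} + v_{2} = v_{3}  so sig = (2;(1))
  P = {3,4}:  v_{3} + v_{4} = v_{5}  so sig = (2;(1))
  P = {3,5}:  v_{3} + v_{5} = v_{2}  so sig = (2;(1))
  P = {2,4}:  v_{2} + v_{4} = 2·v_{5}  so sig = (2;(2))

Signatures (|P|; sorted positive RHS coefficients), sorted:
    |P|=2: 5 collections, coeffs (), (1), (1), (1), (2)


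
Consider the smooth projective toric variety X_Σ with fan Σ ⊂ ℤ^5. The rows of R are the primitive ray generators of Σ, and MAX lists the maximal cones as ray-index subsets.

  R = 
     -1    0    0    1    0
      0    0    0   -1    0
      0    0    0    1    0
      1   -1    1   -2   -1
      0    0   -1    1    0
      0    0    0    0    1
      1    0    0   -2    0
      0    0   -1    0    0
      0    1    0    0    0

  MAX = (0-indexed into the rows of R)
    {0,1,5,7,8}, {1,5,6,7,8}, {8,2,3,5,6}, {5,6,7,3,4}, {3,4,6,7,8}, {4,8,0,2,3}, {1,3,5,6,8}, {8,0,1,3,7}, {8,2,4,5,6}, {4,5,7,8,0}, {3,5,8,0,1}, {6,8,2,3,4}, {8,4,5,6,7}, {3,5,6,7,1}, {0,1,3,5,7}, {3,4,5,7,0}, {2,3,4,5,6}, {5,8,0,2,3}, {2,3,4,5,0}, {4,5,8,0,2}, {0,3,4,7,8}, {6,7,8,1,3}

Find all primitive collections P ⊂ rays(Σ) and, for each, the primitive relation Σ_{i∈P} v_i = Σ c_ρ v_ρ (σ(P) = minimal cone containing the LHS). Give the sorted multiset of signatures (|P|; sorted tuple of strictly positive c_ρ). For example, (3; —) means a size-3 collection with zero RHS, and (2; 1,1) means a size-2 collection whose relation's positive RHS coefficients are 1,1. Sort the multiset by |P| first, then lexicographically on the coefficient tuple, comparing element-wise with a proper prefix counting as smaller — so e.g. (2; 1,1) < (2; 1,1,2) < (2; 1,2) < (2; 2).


Minimal non-faces — 6 found among 9 rays, 22 max cones:

  P={1,2}:  v_{1} + v_{2} = 0  ⟹  sig = (2; —)
  P={0,6}:  v_{0} + v_{6} = v_{1}  ⟹  sig = (2; 1)
  P={1,4}:  v_{1} + v_{4} = v_{7}  ⟹  sig = (2; 1)
  P={2,7}:  v_{2} + v_{7} = v_{4}  ⟹  sig = (2; 1)
  P={3,5,7,8}:  v_{3} + v_{5} + v_{7} + v_{8} = v_{6}  ⟹  sig = (4; 1)
  P={3,4,5,8}:  v_{3} + v_{4} + v_{5} + v_{8} = v_{2} + v_{6}  ⟹  sig = (4; 1,1)

Hence PRS(X_Σ) =
{ (2; —),  (2; 1) ×3,  (4; 1),  (4; 1,1) }


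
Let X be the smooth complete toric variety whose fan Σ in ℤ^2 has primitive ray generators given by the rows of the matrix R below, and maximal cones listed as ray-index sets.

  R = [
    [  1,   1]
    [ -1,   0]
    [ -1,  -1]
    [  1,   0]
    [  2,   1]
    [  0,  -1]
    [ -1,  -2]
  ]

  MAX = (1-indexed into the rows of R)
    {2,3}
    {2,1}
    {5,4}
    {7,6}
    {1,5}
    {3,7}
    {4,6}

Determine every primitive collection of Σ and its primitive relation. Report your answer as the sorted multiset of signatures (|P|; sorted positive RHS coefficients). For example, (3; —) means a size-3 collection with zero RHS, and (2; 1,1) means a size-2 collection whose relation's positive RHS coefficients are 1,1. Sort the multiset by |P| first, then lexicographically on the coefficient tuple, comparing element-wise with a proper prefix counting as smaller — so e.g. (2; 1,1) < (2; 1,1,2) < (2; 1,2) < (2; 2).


Minimal non-faces — 14 found among 7 rays, 7 max cones:

  P={1,3}:  v_{1} + v_{3} = 0 ; sig = (2; —)
  P={2,4}:  v_{2} + v_{4} = 0 ; sig = (2; —)
  P={1,4}:  v_{1} + v_{4} = v_{5} ; sig = (2; 1)
  P={1,6}:  v_{1} + v_{6} = v_{4} ; sig = (2; 1)
  P={1,7}:  v_{1} + v_{7} = v_{6} ; sig = (2; 1)
  P={2,5}:  v_{2} + v_{5} = v_{1} ; sig = (2; 1)
  P={2,6}:  v_{2} + v_{6} = v_{3} ; sig = (2; 1)
  P={3,4}:  v_{3} + v_{4} = v_{6} ; sig = (2; 1)
  P={3,5}:  v_{3} + v_{5} = v_{4} ; sig = (2; 1)
  P={3,6}:  v_{3} + v_{6} = v_{7} ; sig = (2; 1)
  P={5,7}:  v_{5} + v_{7} = v_{4} + v_{6} ; sig = (2; 1,1)
  P={2,7}:  v_{2} + v_{7} = 2·v_{3} ; sig = (2; 2)
  P={4,7}:  v_{4} + v_{7} = 2·v_{6} ; sig = (2; 2)
  P={5,6}:  v_{5} + v_{6} = 2·v_{4} ; sig = (2; 2)

Hence PRS(X_Σ) =
[(2; —), (2; —), (2; 1), (2; 1), (2; 1), (2; 1), (2; 1), (2; 1), (2; 1), (2; 1), (2; 1,1), (2; 2), (2; 2), (2; 2)]


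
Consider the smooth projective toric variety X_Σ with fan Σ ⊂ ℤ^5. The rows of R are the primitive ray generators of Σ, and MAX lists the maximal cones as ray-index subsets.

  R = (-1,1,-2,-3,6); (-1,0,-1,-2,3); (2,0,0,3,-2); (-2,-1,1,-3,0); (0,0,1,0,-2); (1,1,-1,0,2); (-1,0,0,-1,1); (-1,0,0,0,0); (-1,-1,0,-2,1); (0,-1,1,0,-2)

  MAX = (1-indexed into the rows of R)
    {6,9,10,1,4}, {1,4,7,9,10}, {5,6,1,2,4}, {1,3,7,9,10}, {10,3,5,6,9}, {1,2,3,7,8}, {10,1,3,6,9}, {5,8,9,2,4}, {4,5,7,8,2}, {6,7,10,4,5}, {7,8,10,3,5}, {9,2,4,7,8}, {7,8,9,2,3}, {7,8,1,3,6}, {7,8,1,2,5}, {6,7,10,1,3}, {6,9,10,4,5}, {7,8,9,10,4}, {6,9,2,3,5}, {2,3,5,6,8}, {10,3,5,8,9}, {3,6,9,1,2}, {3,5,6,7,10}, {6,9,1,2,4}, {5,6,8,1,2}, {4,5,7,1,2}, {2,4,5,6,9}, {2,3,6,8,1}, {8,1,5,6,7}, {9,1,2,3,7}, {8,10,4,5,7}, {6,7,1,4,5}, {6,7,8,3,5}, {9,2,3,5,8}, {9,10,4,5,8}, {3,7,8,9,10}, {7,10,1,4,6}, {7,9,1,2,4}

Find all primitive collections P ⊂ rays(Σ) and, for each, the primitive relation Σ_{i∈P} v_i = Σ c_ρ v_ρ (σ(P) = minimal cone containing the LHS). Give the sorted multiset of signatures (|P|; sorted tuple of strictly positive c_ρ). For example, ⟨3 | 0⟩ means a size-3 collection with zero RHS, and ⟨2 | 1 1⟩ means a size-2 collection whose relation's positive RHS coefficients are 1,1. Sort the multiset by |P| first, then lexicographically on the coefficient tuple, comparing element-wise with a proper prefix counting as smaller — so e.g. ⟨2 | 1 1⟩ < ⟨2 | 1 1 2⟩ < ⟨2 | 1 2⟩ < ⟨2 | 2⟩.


Primitive collections (15):

  P={2,10}:  v_{2} + v_{10} = v_{9}  →  sig = ⟨2 | 1⟩
  P={3,4}:  v_{3} + v_{4} = v_{10}  →  sig = ⟨2 | 1⟩
  P={6,8,10}:  v_{6} + v_{8} + v_{10} = 0  →  sig = ⟨3 | 0⟩
  P={1,3,5}:  v_{1} + v_{3} + v_{5} = v_{6}  →  sig = ⟨3 | 1⟩
  P={2,6,7}:  v_{2} + v_{6} + v_{7} = v_{1}  →  sig = ⟨3 | 1⟩
  P={5,7,9}:  v_{5} + v_{7} + v_{9} = v_{4}  →  sig = ⟨3 | 1⟩
  P={6,8,9}:  v_{6} + v_{8} + v_{9} = v_{2}  →  sig = ⟨3 | 1⟩
  P={1,5,10}:  v_{1} + v_{5} + v_{10} = v_{4} + v_{6}  →  sig = ⟨3 | 1 1⟩
  P={1,8,10}:  v_{1} + v_{8} + v_{10} = v_{2} + v_{7}  →  sig = ⟨3 | 1 1⟩
  P={6,7,9}:  v_{6} + v_{7} + v_{9} = v_{1} + v_{10}  →  sig = ⟨3 | 1 1⟩
  P={1,5,9}:  v_{1} + v_{5} + v_{9} = v_{2} + v_{4} + v_{6}  →  sig = ⟨3 | 1 1 1⟩
  P={4,6,8}:  v_{4} + v_{6} + v_{8} = v_{2} + v_{5} + v_{7}  →  sig = ⟨3 | 1 1 1⟩
  P={1,8,9}:  v_{1} + v_{8} + v_{9} = 2·v_{2} + v_{7}  →  sig = ⟨3 | 1 2⟩
  P={1,4,8}:  v_{1} + v_{4} + v_{8} = 2·v_{2} + v_{5} + 2·v_{7}  →  sig = ⟨3 | 1 2 2⟩
  P={2,3,5,7}:  v_{2} + v_{3} + v_{5} + v_{7} = 0  →  sig = ⟨4 | 0⟩

Sorted signature multiset PRS(X):
    ⟨2 | 1⟩
    ⟨2 | 1⟩
    ⟨3 | 0⟩
    ⟨3 | 1⟩
    ⟨3 | 1⟩
    ⟨3 | 1⟩
    ⟨3 | 1⟩
    ⟨3 | 1 1⟩
    ⟨3 | 1 1⟩
    ⟨3 | 1 1⟩
    ⟨3 | 1 1 1⟩
    ⟨3 | 1 1 1⟩
    ⟨3 | 1 2⟩
    ⟨3 | 1 2 2⟩
    ⟨4 | 0⟩


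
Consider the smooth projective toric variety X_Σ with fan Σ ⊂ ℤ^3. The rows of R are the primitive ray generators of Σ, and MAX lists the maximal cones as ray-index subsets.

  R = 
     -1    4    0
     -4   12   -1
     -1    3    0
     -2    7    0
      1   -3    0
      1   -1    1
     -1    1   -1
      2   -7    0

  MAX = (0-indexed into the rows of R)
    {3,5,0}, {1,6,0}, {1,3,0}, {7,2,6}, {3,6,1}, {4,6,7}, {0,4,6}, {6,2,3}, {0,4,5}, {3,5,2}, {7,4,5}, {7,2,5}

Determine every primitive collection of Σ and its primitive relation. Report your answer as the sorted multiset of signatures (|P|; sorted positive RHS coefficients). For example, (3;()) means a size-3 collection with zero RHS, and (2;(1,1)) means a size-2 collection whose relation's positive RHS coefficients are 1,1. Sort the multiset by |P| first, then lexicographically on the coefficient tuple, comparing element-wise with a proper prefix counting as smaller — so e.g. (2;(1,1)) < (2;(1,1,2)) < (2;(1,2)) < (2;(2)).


Σ has 11 primitive collections:

  P={2,4}:  v_{2} + v_{4} = 0  so sig = (2;())
  P={3,7}:  v_{3} + v_{7} = 0  so sig = (2;())
  P={5,6}:  v_{5} + v_{6} = 0  so sig = (2;())
  P={0,2}:  v_{0} + v_{2} = v_{3}  so sig = (2;(1))
  P={0,7}:  v_{0} + v_{7} = v_{4}  so sig = (2;(1))
  P={3,4}:  v_{3} + v_{4} = v_{0}  so sig = (2;(1))
  P={1,5}:  v_{1} + v_{5} = v_{0} + v_{3}  so sig = (2;(1,1))
  P={1,7}:  v_{1} + v_{7} = v_{0} + v_{6}  so sig = (2;(1,1))
  P={1,2}:  v_{1} + v_{2} = 2·v_{3} + v_{6}  so sig = (2;(1,2))
  P={1,4}:  v_{1} + v_{4} = 2·v_{0} + v_{6}  so sig = (2;(1,2))
  P={0,3,6}:  v_{0} + v_{3} + v_{6} = v_{1}  so sig = (3;(1))

so the primitive-relation signature multiset is
{ (2;()) ×3,  (2;(1)) ×3,  (2;(1,1)) ×2,  (2;(1,2)) ×2,  (3;(1)) }


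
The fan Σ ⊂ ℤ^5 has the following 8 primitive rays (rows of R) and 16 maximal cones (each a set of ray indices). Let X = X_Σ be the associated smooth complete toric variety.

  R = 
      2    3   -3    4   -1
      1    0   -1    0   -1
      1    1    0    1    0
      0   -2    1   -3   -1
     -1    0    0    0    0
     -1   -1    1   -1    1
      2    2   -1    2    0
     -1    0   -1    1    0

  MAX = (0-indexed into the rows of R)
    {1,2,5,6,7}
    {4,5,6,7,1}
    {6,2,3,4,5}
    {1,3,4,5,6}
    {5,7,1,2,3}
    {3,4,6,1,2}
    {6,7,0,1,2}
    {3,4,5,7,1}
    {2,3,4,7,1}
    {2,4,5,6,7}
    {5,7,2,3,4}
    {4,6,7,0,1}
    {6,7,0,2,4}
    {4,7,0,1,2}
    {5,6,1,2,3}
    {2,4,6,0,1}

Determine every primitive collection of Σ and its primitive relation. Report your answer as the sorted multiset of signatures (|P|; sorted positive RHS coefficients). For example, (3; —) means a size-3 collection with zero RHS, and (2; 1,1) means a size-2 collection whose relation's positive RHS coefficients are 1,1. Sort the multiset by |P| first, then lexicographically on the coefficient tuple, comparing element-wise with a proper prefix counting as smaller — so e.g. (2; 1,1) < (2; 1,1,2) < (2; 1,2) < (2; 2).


5 minimal non-faces of Δ(Σ) (on 8 rays):

  P={0,5}:  v_{0} + v_{5} = v_{6} + v_{7} ; sig = (2; 1,1)
  P={0,3}:  v_{0} + v_{3} = 2·v_{1} + v_{2} + v_{4} ; sig = (2; 1,1,2)
  P={3,6,7}:  v_{3} + v_{6} + v_{7} = v_{1} ; sig = (3; 1)
  P={1,2,4,5}:  v_{1} + v_{2} + v_{4} + v_{5} = 0 ; sig = (4; —)
  P={1,2,4,6,7}:  v_{1} + v_{2} + v_{4} + v_{6} + v_{7} = v_{0} ; sig = (5; 1)

Sorted signature multiset PRS(X):
    (2; 1,1)
    (2; 1,1,2)
    (3; 1)
    (4; —)
    (5; 1)


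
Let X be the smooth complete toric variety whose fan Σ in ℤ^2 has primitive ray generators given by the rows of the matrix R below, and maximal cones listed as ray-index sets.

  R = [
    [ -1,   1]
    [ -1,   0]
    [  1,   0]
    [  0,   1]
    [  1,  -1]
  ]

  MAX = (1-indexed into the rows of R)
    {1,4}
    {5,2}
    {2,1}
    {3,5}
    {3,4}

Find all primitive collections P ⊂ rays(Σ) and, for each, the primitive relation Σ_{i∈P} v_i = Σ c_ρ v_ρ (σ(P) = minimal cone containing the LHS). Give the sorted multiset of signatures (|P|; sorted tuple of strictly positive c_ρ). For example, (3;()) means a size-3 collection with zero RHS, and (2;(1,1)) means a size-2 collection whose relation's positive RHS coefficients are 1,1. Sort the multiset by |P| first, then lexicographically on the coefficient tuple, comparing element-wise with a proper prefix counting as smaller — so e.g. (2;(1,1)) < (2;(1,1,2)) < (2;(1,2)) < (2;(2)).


Primitive collections (5):

  P={1,5}:  v_{1} + v_{5} = 0 — sig = (2;())
  P={2,3}:  v_{2} + v_{3} = 0 — sig = (2;())
  P={1,3}:  v_{1} + v_{3} = v_{4} — sig = (2;(1))
  P={2,4}:  v_{2} + v_{4} = v_{1} — sig = (2;(1))
  P={4,5}:  v_{4} + v_{5} = v_{3} — sig = (2;(1))

so the primitive-relation signature multiset is
    (2;())
    (2;())
    (2;(1))
    (2;(1))
    (2;(1))


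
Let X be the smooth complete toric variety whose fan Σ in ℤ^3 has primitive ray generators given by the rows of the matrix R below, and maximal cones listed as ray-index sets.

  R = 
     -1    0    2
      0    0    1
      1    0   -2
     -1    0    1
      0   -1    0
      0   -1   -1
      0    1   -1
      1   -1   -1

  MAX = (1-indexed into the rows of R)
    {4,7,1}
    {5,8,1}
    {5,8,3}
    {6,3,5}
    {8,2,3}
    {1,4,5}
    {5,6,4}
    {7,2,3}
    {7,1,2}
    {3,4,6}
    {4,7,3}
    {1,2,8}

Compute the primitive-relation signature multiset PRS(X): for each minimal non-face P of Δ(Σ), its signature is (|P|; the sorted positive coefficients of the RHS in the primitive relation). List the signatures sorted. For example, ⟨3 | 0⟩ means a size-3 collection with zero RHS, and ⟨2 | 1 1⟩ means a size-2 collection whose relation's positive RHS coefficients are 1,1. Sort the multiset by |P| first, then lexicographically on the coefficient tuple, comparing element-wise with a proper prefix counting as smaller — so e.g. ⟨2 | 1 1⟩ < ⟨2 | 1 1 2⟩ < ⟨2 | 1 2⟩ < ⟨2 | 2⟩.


Minimal non-faces — 11 found among 8 rays, 12 max cones:

  P={1,3}:  v_{1} + v_{3} = 0 ; sig = ⟨2 | 0⟩
  P={2,4}:  v_{2} + v_{4} = v_{1} ; sig = ⟨2 | 1⟩
  P={2,6}:  v_{2} + v_{6} = v_{5} ; sig = ⟨2 | 1⟩
  P={4,8}:  v_{4} + v_{8} = v_{5} ; sig = ⟨2 | 1⟩
  P={7,8}:  v_{7} + v_{8} = v_{3} ; sig = ⟨2 | 1⟩
  P={1,6}:  v_{1} + v_{6} = v_{4} + v_{5} ; sig = ⟨2 | 1 1⟩
  P={2,5}:  v_{2} + v_{5} = v_{1} + v_{8} ; sig = ⟨2 | 1 1⟩
  P={5,7}:  v_{5} + v_{7} = v_{3} + v_{4} ; sig = ⟨2 | 1 1⟩
  P={6,8}:  v_{6} + v_{8} = v_{3} + 2·v_{5} ; sig = ⟨2 | 1 2⟩
  P={6,7}:  v_{6} + v_{7} = 2·v_{3} + 2·v_{4} ; sig = ⟨2 | 2 2⟩
  P={3,4,5}:  v_{3} + v_{4} + v_{5} = v_{6} ; sig = ⟨3 | 1⟩

Signatures (|P|; sorted positive RHS coefficients), sorted:
[⟨2 | 0⟩, ⟨2 | 1⟩, ⟨2 | 1⟩, ⟨2 | 1⟩, ⟨2 | 1⟩, ⟨2 | 1 1⟩, ⟨2 | 1 1⟩, ⟨2 | 1 1⟩, ⟨2 | 1 2⟩, ⟨2 | 2 2⟩, ⟨3 | 1⟩]


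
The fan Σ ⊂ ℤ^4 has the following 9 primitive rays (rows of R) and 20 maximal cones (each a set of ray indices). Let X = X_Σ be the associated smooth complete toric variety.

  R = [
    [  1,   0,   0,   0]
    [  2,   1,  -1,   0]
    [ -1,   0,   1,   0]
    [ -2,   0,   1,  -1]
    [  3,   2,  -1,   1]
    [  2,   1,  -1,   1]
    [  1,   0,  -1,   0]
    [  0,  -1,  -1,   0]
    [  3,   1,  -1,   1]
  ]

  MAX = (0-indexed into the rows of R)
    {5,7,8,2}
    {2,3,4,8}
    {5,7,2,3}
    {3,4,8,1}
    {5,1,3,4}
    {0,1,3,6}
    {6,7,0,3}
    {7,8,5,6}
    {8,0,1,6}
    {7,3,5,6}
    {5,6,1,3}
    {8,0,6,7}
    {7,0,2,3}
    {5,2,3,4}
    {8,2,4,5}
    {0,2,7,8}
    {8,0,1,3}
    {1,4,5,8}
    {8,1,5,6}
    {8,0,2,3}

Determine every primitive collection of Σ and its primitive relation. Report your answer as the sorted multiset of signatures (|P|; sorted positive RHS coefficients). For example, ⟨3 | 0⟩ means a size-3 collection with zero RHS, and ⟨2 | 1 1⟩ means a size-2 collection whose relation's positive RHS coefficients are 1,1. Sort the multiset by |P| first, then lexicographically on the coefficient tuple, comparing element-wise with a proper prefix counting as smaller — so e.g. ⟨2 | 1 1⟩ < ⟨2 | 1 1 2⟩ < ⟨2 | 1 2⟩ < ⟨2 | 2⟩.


10 collections generate NE(X_Σ); each relation:

  {2,6}:  v_{2} + v_{6} = 0  ⇒ sig = ⟨2 | 0⟩
  {0,5}:  v_{0} + v_{5} = v_{8}  ⇒ sig = ⟨2 | 1⟩
  {1,2}:  v_{1} + v_{2} = v_{3} + v_{8}  ⇒ sig = ⟨2 | 1 1⟩
  {4,6}:  v_{4} + v_{6} = v_{1} + v_{5}  ⇒ sig = ⟨2 | 1 1⟩
  {4,7}:  v_{4} + v_{7} = v_{5} + v_{6}  ⇒ sig = ⟨2 | 1 1⟩
  {0,4}:  v_{0} + v_{4} = v_{3} + 2·v_{8}  ⇒ sig = ⟨2 | 1 2⟩
  {1,7}:  v_{1} + v_{7} = 2·v_{6}  ⇒ sig = ⟨2 | 2⟩
  {3,5,8}:  v_{3} + v_{5} + v_{8} = v_{4}  ⇒ sig = ⟨3 | 1⟩
  {3,6,8}:  v_{3} + v_{6} + v_{8} = v_{1}  ⇒ sig = ⟨3 | 1⟩
  {3,7,8}:  v_{3} + v_{7} + v_{8} = v_{6}  ⇒ sig = ⟨3 | 1⟩

Signatures (|P|; sorted positive RHS coefficients), sorted:
[⟨2 | 0⟩, ⟨2 | 1⟩, ⟨2 | 1 1⟩, ⟨2 | 1 1⟩, ⟨2 | 1 1⟩, ⟨2 | 1 2⟩, ⟨2 | 2⟩, ⟨3 | 1⟩, ⟨3 | 1⟩, ⟨3 | 1⟩]
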